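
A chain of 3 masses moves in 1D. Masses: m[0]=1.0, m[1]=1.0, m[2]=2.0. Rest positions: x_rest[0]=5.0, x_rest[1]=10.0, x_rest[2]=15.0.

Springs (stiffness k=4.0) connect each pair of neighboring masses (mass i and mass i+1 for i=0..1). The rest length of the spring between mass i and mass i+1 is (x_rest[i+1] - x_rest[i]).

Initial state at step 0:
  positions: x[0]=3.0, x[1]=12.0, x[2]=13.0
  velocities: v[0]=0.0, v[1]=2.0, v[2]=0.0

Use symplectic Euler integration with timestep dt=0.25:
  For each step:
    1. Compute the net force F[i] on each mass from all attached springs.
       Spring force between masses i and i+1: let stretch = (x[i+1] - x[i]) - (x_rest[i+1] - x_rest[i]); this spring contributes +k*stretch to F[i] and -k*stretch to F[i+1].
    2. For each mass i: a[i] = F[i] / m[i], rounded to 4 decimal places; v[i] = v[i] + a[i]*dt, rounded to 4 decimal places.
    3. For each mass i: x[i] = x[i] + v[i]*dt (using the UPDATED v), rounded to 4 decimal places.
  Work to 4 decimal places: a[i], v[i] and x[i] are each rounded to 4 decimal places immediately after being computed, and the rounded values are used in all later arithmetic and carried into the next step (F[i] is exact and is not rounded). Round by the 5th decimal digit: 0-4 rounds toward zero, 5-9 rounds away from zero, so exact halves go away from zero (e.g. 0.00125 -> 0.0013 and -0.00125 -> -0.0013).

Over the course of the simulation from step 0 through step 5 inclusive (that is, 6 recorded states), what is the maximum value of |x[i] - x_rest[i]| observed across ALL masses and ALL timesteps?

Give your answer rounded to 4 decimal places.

Answer: 3.4062

Derivation:
Step 0: x=[3.0000 12.0000 13.0000] v=[0.0000 2.0000 0.0000]
Step 1: x=[4.0000 10.5000 13.5000] v=[4.0000 -6.0000 2.0000]
Step 2: x=[5.3750 8.1250 14.2500] v=[5.5000 -9.5000 3.0000]
Step 3: x=[6.1875 6.5938 14.8594] v=[3.2500 -6.1250 2.4375]
Step 4: x=[5.8516 7.0274 15.0606] v=[-1.3437 1.7343 0.8047]
Step 5: x=[4.5596 9.1753 14.8826] v=[-5.1679 8.5917 -0.7119]
Max displacement = 3.4062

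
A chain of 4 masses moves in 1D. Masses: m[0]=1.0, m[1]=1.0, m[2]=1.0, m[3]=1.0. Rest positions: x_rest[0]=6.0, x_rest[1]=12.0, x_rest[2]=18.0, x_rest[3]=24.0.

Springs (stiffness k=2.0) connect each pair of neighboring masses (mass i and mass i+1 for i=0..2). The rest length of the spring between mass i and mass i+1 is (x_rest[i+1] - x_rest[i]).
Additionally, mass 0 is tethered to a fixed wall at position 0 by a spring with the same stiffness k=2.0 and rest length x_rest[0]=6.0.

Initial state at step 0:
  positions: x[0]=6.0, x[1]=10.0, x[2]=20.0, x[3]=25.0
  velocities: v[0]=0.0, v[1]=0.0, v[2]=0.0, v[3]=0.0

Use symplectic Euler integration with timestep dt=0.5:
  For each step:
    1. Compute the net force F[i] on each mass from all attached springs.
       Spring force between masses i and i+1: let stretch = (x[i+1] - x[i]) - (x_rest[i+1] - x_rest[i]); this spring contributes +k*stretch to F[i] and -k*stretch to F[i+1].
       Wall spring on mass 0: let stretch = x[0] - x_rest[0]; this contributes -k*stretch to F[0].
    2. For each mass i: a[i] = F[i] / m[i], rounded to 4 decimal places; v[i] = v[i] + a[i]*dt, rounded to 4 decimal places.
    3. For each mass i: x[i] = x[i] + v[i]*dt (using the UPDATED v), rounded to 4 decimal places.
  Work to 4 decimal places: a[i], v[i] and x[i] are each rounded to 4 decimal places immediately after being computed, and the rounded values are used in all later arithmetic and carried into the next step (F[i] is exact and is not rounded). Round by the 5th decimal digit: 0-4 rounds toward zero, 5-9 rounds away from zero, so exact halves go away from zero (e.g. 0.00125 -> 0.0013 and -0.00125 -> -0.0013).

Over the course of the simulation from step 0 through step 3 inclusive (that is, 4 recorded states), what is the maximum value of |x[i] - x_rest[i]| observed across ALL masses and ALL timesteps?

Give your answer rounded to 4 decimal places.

Answer: 2.2500

Derivation:
Step 0: x=[6.0000 10.0000 20.0000 25.0000] v=[0.0000 0.0000 0.0000 0.0000]
Step 1: x=[5.0000 13.0000 17.5000 25.5000] v=[-2.0000 6.0000 -5.0000 1.0000]
Step 2: x=[5.5000 14.2500 16.7500 25.0000] v=[1.0000 2.5000 -1.5000 -1.0000]
Step 3: x=[7.6250 12.3750 18.8750 23.3750] v=[4.2500 -3.7500 4.2500 -3.2500]
Max displacement = 2.2500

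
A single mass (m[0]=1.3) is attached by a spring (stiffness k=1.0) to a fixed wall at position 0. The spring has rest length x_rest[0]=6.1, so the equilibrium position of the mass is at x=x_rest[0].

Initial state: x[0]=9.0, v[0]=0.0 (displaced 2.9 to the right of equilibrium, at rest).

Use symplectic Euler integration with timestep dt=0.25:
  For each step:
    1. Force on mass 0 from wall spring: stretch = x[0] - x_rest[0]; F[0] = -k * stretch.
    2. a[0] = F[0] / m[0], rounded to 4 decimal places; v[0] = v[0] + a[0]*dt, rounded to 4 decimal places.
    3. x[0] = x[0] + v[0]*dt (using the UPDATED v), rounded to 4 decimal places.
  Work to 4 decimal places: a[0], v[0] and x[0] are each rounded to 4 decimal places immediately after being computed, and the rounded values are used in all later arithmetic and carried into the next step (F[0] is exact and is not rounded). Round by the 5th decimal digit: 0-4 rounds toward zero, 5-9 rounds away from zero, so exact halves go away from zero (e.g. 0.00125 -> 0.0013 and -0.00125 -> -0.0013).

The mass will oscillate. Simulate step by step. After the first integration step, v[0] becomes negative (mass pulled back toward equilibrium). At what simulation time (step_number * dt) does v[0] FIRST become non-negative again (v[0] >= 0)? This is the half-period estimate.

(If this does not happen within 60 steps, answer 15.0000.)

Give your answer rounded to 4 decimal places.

Step 0: x=[9.0000] v=[0.0000]
Step 1: x=[8.8606] v=[-0.5577]
Step 2: x=[8.5885] v=[-1.0886]
Step 3: x=[8.1967] v=[-1.5672]
Step 4: x=[7.7041] v=[-1.9704]
Step 5: x=[7.1344] v=[-2.2789]
Step 6: x=[6.5150] v=[-2.4778]
Step 7: x=[5.8756] v=[-2.5576]
Step 8: x=[5.2470] v=[-2.5145]
Step 9: x=[4.6594] v=[-2.3505]
Step 10: x=[4.1410] v=[-2.0735]
Step 11: x=[3.7168] v=[-1.6968]
Step 12: x=[3.4072] v=[-1.2385]
Step 13: x=[3.2270] v=[-0.7207]
Step 14: x=[3.1850] v=[-0.1682]
Step 15: x=[3.2831] v=[0.3924]
First v>=0 after going negative at step 15, time=3.7500

Answer: 3.7500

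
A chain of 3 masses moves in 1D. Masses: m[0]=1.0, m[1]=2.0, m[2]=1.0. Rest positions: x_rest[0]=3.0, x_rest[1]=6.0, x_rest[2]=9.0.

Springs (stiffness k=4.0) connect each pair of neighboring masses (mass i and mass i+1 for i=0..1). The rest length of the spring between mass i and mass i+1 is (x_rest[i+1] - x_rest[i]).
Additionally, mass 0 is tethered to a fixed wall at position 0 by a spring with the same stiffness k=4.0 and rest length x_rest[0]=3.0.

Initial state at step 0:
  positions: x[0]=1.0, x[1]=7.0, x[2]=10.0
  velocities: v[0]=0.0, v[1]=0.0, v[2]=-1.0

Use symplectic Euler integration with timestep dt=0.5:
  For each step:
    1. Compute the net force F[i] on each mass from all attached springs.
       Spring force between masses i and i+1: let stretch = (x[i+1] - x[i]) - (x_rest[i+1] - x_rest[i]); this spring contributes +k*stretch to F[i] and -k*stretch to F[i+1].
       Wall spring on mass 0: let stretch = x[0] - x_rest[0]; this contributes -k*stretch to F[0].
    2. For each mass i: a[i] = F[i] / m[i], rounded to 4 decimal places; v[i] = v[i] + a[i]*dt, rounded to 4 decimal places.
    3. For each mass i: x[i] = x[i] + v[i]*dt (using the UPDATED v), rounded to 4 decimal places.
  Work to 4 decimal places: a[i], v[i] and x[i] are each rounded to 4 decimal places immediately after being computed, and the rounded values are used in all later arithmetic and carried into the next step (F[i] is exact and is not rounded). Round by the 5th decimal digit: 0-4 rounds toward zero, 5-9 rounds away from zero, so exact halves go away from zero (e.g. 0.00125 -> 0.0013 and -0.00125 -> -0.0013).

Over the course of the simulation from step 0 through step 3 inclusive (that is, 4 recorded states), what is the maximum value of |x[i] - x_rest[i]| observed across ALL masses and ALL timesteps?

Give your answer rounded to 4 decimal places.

Step 0: x=[1.0000 7.0000 10.0000] v=[0.0000 0.0000 -1.0000]
Step 1: x=[6.0000 5.5000 9.5000] v=[10.0000 -3.0000 -1.0000]
Step 2: x=[4.5000 6.2500 8.0000] v=[-3.0000 1.5000 -3.0000]
Step 3: x=[0.2500 7.0000 7.7500] v=[-8.5000 1.5000 -0.5000]
Max displacement = 3.0000

Answer: 3.0000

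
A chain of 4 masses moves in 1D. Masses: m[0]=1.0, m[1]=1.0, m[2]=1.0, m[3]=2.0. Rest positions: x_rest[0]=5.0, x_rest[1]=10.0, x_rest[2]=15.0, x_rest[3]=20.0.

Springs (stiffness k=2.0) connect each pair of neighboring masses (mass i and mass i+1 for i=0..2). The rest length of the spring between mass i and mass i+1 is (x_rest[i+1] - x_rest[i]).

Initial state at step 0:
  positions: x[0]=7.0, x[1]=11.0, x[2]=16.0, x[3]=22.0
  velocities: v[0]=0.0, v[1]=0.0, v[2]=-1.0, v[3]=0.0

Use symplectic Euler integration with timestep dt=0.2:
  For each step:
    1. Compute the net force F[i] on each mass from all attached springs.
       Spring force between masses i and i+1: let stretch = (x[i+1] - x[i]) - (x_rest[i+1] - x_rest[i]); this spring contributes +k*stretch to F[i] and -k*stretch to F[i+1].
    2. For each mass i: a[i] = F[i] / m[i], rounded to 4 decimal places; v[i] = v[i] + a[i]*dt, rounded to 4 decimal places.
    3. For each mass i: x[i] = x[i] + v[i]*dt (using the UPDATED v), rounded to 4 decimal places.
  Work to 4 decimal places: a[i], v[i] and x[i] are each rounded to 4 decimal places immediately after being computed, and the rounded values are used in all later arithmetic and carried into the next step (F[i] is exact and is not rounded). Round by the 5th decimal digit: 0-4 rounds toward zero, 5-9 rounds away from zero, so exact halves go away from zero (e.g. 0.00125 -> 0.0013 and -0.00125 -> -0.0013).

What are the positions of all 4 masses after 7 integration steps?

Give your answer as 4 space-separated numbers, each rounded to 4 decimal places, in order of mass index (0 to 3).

Answer: 5.8880 11.6337 16.8989 21.0897

Derivation:
Step 0: x=[7.0000 11.0000 16.0000 22.0000] v=[0.0000 0.0000 -1.0000 0.0000]
Step 1: x=[6.9200 11.0800 15.8800 21.9600] v=[-0.4000 0.4000 -0.6000 -0.2000]
Step 2: x=[6.7728 11.2112 15.8624 21.8768] v=[-0.7360 0.6560 -0.0880 -0.4160]
Step 3: x=[6.5807 11.3594 15.9539 21.7530] v=[-0.9606 0.7411 0.4573 -0.6189]
Step 4: x=[6.3709 11.4929 16.1417 21.5973] v=[-1.0491 0.6674 0.9391 -0.7787]
Step 5: x=[6.1708 11.5885 16.3941 21.4233] v=[-1.0003 0.4781 1.2618 -0.8698]
Step 6: x=[6.0042 11.6352 16.6643 21.2482] v=[-0.8332 0.2333 1.3512 -0.8756]
Step 7: x=[5.8880 11.6337 16.8989 21.0897] v=[-0.5808 -0.0075 1.1731 -0.7924]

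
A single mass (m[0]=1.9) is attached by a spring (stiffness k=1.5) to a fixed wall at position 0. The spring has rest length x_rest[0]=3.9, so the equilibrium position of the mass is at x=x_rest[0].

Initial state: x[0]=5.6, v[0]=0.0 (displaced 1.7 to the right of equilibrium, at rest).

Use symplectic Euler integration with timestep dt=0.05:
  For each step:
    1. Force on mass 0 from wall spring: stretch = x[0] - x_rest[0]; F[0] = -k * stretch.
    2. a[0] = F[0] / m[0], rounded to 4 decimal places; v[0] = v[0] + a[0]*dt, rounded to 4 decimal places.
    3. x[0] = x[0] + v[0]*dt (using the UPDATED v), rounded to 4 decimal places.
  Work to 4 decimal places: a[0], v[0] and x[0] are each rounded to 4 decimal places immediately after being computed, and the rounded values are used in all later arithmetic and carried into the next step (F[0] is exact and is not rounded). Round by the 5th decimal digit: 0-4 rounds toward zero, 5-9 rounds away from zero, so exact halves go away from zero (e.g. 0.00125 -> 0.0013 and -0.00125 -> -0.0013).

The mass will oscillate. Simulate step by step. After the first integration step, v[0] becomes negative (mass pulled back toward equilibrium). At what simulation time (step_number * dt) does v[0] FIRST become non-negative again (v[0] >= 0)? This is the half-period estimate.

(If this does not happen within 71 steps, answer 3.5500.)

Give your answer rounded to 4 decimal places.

Step 0: x=[5.6000] v=[0.0000]
Step 1: x=[5.5966] v=[-0.0671]
Step 2: x=[5.5899] v=[-0.1341]
Step 3: x=[5.5799] v=[-0.2008]
Step 4: x=[5.5665] v=[-0.2671]
Step 5: x=[5.5499] v=[-0.3329]
Step 6: x=[5.5300] v=[-0.3980]
Step 7: x=[5.5069] v=[-0.4623]
Step 8: x=[5.4806] v=[-0.5257]
Step 9: x=[5.4512] v=[-0.5881]
Step 10: x=[5.4187] v=[-0.6493]
Step 11: x=[5.3832] v=[-0.7093]
Step 12: x=[5.3448] v=[-0.7678]
Step 13: x=[5.3036] v=[-0.8248]
Step 14: x=[5.2596] v=[-0.8802]
Step 15: x=[5.2129] v=[-0.9339]
Step 16: x=[5.1636] v=[-0.9857]
Step 17: x=[5.1118] v=[-1.0356]
Step 18: x=[5.0576] v=[-1.0834]
Step 19: x=[5.0011] v=[-1.1291]
Step 20: x=[4.9425] v=[-1.1726]
Step 21: x=[4.8818] v=[-1.2138]
Step 22: x=[4.8192] v=[-1.2526]
Step 23: x=[4.7548] v=[-1.2889]
Step 24: x=[4.6887] v=[-1.3226]
Step 25: x=[4.6210] v=[-1.3537]
Step 26: x=[4.5519] v=[-1.3822]
Step 27: x=[4.4815] v=[-1.4079]
Step 28: x=[4.4100] v=[-1.4309]
Step 29: x=[4.3375] v=[-1.4510]
Step 30: x=[4.2641] v=[-1.4683]
Step 31: x=[4.1900] v=[-1.4827]
Step 32: x=[4.1153] v=[-1.4941]
Step 33: x=[4.0402] v=[-1.5026]
Step 34: x=[3.9648] v=[-1.5081]
Step 35: x=[3.8893] v=[-1.5107]
Step 36: x=[3.8138] v=[-1.5103]
Step 37: x=[3.7385] v=[-1.5069]
Step 38: x=[3.6635] v=[-1.5005]
Step 39: x=[3.5889] v=[-1.4912]
Step 40: x=[3.5150] v=[-1.4789]
Step 41: x=[3.4418] v=[-1.4637]
Step 42: x=[3.3695] v=[-1.4456]
Step 43: x=[3.2983] v=[-1.4247]
Step 44: x=[3.2283] v=[-1.4010]
Step 45: x=[3.1596] v=[-1.3745]
Step 46: x=[3.0923] v=[-1.3453]
Step 47: x=[3.0266] v=[-1.3134]
Step 48: x=[2.9627] v=[-1.2789]
Step 49: x=[2.9006] v=[-1.2419]
Step 50: x=[2.8405] v=[-1.2025]
Step 51: x=[2.7825] v=[-1.1607]
Step 52: x=[2.7267] v=[-1.1166]
Step 53: x=[2.6732] v=[-1.0703]
Step 54: x=[2.6221] v=[-1.0219]
Step 55: x=[2.5735] v=[-0.9715]
Step 56: x=[2.5275] v=[-0.9191]
Step 57: x=[2.4843] v=[-0.8649]
Step 58: x=[2.4439] v=[-0.8090]
Step 59: x=[2.4063] v=[-0.7515]
Step 60: x=[2.3717] v=[-0.6925]
Step 61: x=[2.3401] v=[-0.6322]
Step 62: x=[2.3116] v=[-0.5706]
Step 63: x=[2.2862] v=[-0.5079]
Step 64: x=[2.2640] v=[-0.4442]
Step 65: x=[2.2450] v=[-0.3796]
Step 66: x=[2.2293] v=[-0.3143]
Step 67: x=[2.2169] v=[-0.2484]
Step 68: x=[2.2078] v=[-0.1820]
Step 69: x=[2.2020] v=[-0.1152]
Step 70: x=[2.1996] v=[-0.0482]
Step 71: x=[2.2005] v=[0.0189]
First v>=0 after going negative at step 71, time=3.5500

Answer: 3.5500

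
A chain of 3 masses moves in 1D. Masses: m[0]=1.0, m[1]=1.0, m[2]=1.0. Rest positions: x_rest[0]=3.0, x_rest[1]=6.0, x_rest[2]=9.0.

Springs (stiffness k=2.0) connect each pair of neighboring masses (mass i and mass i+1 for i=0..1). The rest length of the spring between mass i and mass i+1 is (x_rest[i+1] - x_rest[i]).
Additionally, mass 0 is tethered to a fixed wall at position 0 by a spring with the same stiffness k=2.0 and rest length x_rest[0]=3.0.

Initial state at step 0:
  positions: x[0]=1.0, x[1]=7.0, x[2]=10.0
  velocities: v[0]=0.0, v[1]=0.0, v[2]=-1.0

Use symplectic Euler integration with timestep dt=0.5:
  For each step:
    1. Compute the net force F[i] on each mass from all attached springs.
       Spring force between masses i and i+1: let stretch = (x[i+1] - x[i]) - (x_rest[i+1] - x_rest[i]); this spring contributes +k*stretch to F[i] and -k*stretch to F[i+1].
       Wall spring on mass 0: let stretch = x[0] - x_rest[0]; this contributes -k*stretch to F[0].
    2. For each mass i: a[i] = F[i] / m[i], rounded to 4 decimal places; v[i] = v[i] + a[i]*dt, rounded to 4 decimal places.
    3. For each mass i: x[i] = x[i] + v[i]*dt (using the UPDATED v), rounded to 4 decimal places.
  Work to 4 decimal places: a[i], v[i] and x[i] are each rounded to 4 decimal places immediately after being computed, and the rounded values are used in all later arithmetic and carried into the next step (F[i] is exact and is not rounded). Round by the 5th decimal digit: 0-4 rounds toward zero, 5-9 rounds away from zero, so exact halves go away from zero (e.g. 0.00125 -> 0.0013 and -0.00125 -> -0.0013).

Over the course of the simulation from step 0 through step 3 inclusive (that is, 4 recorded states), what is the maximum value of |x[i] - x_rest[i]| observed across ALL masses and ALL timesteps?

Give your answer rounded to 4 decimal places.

Answer: 2.2500

Derivation:
Step 0: x=[1.0000 7.0000 10.0000] v=[0.0000 0.0000 -1.0000]
Step 1: x=[3.5000 5.5000 9.5000] v=[5.0000 -3.0000 -1.0000]
Step 2: x=[5.2500 5.0000 8.5000] v=[3.5000 -1.0000 -2.0000]
Step 3: x=[4.2500 6.3750 7.2500] v=[-2.0000 2.7500 -2.5000]
Max displacement = 2.2500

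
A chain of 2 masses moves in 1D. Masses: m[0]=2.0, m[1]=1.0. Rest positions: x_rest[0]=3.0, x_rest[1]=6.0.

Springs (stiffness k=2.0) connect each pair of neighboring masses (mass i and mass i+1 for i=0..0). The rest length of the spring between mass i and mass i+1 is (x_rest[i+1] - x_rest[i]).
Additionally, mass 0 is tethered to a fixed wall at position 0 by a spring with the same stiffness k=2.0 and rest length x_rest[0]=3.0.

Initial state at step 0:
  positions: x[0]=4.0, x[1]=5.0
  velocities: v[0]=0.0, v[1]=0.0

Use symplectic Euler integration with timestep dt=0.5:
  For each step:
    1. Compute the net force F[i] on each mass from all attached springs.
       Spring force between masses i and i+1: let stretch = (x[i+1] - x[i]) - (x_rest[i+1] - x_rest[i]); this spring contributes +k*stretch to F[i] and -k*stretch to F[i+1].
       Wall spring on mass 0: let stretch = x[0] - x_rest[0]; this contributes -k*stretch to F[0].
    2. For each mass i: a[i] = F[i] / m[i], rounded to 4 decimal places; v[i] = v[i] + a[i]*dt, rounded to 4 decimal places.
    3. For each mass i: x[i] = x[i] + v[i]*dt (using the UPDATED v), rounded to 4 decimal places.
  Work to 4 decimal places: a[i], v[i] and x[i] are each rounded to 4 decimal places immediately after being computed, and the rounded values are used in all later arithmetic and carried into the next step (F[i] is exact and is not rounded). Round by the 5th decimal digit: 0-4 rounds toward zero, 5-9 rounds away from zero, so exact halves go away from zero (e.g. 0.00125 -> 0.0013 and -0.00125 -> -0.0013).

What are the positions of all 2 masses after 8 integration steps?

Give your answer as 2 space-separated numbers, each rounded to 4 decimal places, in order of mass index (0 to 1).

Answer: 2.5594 6.2049

Derivation:
Step 0: x=[4.0000 5.0000] v=[0.0000 0.0000]
Step 1: x=[3.2500 6.0000] v=[-1.5000 2.0000]
Step 2: x=[2.3750 7.1250] v=[-1.7500 2.2500]
Step 3: x=[2.0938 7.3750] v=[-0.5625 0.5000]
Step 4: x=[2.6094 6.4844] v=[1.0312 -1.7812]
Step 5: x=[3.4414 5.1563] v=[1.6640 -2.6562]
Step 6: x=[3.8418 4.4708] v=[0.8008 -1.3711]
Step 7: x=[3.4390 4.9708] v=[-0.8056 0.9999]
Step 8: x=[2.5594 6.2049] v=[-1.7592 2.4681]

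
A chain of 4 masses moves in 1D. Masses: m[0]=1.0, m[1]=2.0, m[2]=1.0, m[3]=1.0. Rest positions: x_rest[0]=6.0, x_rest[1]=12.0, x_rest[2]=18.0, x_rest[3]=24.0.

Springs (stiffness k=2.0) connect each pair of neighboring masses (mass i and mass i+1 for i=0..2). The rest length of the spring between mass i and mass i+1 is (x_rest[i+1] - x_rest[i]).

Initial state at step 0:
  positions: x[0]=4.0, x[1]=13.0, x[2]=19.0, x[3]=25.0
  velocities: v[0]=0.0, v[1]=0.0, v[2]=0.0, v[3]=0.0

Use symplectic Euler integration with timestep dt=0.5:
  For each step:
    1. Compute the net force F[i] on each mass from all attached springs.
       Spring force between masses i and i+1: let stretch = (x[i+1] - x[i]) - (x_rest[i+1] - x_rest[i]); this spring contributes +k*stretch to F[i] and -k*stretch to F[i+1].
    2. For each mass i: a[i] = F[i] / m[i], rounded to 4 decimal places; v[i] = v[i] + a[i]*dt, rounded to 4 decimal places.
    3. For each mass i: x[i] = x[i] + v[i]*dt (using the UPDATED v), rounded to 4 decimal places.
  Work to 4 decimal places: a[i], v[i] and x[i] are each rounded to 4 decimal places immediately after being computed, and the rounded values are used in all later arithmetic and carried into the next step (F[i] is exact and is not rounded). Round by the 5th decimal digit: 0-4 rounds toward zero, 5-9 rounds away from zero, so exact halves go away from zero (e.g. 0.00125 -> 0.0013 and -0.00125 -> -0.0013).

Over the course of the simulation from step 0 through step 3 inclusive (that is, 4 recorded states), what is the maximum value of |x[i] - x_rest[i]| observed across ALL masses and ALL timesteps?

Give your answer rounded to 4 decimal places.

Step 0: x=[4.0000 13.0000 19.0000 25.0000] v=[0.0000 0.0000 0.0000 0.0000]
Step 1: x=[5.5000 12.2500 19.0000 25.0000] v=[3.0000 -1.5000 0.0000 0.0000]
Step 2: x=[7.3750 11.5000 18.6250 25.0000] v=[3.7500 -1.5000 -0.7500 0.0000]
Step 3: x=[8.3125 11.5000 17.8750 24.8125] v=[1.8750 0.0000 -1.5000 -0.3750]
Max displacement = 2.3125

Answer: 2.3125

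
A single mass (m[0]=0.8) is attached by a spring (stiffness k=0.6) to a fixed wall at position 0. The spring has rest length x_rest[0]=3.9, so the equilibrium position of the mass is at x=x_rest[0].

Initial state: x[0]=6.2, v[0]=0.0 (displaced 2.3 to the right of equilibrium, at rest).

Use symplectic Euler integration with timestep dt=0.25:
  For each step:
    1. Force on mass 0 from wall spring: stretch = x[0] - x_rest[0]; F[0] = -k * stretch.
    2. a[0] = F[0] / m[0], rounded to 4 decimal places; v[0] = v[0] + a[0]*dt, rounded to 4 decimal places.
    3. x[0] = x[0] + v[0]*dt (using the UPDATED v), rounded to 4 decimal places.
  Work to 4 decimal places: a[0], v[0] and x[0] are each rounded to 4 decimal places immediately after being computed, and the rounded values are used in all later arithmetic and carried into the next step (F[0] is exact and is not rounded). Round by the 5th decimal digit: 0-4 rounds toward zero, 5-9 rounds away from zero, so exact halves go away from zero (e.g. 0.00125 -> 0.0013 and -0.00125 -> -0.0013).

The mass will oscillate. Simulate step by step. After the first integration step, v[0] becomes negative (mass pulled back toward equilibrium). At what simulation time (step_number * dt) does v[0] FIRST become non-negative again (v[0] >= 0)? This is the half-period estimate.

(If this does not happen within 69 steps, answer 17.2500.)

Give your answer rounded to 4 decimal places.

Answer: 3.7500

Derivation:
Step 0: x=[6.2000] v=[0.0000]
Step 1: x=[6.0922] v=[-0.4313]
Step 2: x=[5.8816] v=[-0.8424]
Step 3: x=[5.5781] v=[-1.2140]
Step 4: x=[5.1959] v=[-1.5287]
Step 5: x=[4.7530] v=[-1.7717]
Step 6: x=[4.2701] v=[-1.9317]
Step 7: x=[3.7698] v=[-2.0011]
Step 8: x=[3.2756] v=[-1.9767]
Step 9: x=[2.8107] v=[-1.8596]
Step 10: x=[2.3969] v=[-1.6554]
Step 11: x=[2.0535] v=[-1.3736]
Step 12: x=[1.7967] v=[-1.0274]
Step 13: x=[1.6385] v=[-0.6330]
Step 14: x=[1.5863] v=[-0.2090]
Step 15: x=[1.6425] v=[0.2248]
First v>=0 after going negative at step 15, time=3.7500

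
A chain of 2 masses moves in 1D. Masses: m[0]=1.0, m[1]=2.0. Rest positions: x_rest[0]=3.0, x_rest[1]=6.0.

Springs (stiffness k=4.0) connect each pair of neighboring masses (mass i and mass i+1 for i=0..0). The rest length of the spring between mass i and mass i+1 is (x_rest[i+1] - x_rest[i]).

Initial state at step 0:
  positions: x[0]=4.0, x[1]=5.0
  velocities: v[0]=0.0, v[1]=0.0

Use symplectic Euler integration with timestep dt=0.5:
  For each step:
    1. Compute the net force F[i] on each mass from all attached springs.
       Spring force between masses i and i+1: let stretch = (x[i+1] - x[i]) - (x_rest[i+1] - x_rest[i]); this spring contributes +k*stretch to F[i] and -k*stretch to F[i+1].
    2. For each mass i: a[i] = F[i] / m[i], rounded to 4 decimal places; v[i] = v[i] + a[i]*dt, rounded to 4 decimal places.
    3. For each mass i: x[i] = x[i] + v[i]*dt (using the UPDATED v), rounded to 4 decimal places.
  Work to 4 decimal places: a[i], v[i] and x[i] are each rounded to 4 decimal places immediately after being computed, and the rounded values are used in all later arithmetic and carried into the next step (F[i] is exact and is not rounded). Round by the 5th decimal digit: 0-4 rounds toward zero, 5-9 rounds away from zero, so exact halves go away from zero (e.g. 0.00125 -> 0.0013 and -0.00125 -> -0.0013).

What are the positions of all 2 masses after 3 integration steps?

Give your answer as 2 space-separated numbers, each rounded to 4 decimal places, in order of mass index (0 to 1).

Answer: 2.5000 5.7500

Derivation:
Step 0: x=[4.0000 5.0000] v=[0.0000 0.0000]
Step 1: x=[2.0000 6.0000] v=[-4.0000 2.0000]
Step 2: x=[1.0000 6.5000] v=[-2.0000 1.0000]
Step 3: x=[2.5000 5.7500] v=[3.0000 -1.5000]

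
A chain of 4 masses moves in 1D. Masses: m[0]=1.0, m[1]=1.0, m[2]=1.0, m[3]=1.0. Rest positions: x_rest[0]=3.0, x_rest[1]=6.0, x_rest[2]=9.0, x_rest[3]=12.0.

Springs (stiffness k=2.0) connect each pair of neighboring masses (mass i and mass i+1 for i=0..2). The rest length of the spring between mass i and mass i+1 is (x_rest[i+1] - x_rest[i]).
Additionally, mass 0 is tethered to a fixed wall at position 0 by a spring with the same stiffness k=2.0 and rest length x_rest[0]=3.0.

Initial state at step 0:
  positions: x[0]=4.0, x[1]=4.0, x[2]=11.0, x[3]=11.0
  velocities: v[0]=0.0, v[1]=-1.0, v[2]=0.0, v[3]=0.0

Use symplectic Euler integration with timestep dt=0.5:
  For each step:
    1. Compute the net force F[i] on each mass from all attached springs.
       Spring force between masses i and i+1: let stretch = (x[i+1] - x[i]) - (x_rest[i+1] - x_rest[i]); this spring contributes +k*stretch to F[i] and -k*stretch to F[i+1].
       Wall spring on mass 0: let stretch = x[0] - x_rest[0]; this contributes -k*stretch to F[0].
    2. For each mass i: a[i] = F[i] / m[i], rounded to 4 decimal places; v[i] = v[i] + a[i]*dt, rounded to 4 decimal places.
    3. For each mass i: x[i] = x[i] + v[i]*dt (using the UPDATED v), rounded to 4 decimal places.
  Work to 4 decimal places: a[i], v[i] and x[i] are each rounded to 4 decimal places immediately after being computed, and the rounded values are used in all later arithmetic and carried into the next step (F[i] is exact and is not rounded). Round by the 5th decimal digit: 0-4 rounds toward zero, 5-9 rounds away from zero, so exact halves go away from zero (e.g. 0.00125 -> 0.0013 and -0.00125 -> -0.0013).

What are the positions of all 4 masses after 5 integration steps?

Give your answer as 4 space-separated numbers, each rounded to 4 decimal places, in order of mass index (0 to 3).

Answer: 2.3750 6.0938 8.6875 11.1250

Derivation:
Step 0: x=[4.0000 4.0000 11.0000 11.0000] v=[0.0000 -1.0000 0.0000 0.0000]
Step 1: x=[2.0000 7.0000 7.5000 12.5000] v=[-4.0000 6.0000 -7.0000 3.0000]
Step 2: x=[1.5000 7.7500 6.2500 13.0000] v=[-1.0000 1.5000 -2.5000 1.0000]
Step 3: x=[3.3750 4.6250 9.1250 11.6250] v=[3.7500 -6.2500 5.7500 -2.7500]
Step 4: x=[4.1875 3.1250 11.0000 10.5000] v=[1.6250 -3.0000 3.7500 -2.2500]
Step 5: x=[2.3750 6.0938 8.6875 11.1250] v=[-3.6250 5.9375 -4.6250 1.2500]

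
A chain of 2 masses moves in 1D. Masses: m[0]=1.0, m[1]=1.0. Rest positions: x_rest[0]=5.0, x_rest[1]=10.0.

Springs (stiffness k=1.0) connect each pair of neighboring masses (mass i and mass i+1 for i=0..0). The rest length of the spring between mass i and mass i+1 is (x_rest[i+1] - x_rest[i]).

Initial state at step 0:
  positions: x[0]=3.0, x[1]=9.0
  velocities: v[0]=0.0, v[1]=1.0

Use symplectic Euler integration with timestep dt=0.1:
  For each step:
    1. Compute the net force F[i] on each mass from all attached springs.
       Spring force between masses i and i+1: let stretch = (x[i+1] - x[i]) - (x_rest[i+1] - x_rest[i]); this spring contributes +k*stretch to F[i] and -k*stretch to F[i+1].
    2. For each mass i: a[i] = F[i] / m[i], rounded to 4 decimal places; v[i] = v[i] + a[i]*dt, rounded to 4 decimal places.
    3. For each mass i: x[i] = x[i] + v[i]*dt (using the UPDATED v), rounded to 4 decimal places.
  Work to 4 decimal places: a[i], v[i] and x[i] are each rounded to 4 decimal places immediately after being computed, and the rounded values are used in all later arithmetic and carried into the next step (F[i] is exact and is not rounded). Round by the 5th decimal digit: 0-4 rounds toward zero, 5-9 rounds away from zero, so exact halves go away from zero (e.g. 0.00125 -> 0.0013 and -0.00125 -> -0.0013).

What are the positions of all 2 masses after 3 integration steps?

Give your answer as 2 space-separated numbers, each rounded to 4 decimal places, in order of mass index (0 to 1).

Answer: 3.0630 9.2370

Derivation:
Step 0: x=[3.0000 9.0000] v=[0.0000 1.0000]
Step 1: x=[3.0100 9.0900] v=[0.1000 0.9000]
Step 2: x=[3.0308 9.1692] v=[0.2080 0.7920]
Step 3: x=[3.0630 9.2370] v=[0.3218 0.6782]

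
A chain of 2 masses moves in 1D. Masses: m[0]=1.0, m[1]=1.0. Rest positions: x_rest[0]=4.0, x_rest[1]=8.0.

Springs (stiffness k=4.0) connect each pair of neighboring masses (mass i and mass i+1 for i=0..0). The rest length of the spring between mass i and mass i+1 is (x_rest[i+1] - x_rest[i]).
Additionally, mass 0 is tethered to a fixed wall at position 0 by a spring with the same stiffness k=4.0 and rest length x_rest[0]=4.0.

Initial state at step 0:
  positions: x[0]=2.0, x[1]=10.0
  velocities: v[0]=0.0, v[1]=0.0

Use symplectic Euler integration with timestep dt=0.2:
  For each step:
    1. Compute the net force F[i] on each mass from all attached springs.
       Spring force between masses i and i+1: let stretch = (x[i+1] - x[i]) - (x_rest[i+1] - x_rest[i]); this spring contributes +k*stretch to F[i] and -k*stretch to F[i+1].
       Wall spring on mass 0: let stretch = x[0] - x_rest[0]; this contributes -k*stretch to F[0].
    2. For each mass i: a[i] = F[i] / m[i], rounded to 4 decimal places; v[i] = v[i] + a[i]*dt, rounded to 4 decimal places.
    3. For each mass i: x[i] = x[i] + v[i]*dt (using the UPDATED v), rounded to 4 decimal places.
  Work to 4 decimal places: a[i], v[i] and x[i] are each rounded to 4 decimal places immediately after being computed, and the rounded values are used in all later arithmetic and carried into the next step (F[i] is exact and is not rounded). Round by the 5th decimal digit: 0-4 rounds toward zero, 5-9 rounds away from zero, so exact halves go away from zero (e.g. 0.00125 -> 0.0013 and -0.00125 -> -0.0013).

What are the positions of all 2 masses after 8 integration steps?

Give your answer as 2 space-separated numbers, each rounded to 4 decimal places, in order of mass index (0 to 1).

Step 0: x=[2.0000 10.0000] v=[0.0000 0.0000]
Step 1: x=[2.9600 9.3600] v=[4.8000 -3.2000]
Step 2: x=[4.4704 8.3360] v=[7.5520 -5.1200]
Step 3: x=[5.8840 7.3335] v=[7.0682 -5.0125]
Step 4: x=[6.5881 6.7391] v=[3.5206 -2.9721]
Step 5: x=[6.2623 6.7605] v=[-1.6291 0.1071]
Step 6: x=[5.0142 7.3422] v=[-6.2404 2.9085]
Step 7: x=[3.3363 8.1914] v=[-8.3894 4.2461]
Step 8: x=[1.9014 8.9038] v=[-7.1744 3.5620]

Answer: 1.9014 8.9038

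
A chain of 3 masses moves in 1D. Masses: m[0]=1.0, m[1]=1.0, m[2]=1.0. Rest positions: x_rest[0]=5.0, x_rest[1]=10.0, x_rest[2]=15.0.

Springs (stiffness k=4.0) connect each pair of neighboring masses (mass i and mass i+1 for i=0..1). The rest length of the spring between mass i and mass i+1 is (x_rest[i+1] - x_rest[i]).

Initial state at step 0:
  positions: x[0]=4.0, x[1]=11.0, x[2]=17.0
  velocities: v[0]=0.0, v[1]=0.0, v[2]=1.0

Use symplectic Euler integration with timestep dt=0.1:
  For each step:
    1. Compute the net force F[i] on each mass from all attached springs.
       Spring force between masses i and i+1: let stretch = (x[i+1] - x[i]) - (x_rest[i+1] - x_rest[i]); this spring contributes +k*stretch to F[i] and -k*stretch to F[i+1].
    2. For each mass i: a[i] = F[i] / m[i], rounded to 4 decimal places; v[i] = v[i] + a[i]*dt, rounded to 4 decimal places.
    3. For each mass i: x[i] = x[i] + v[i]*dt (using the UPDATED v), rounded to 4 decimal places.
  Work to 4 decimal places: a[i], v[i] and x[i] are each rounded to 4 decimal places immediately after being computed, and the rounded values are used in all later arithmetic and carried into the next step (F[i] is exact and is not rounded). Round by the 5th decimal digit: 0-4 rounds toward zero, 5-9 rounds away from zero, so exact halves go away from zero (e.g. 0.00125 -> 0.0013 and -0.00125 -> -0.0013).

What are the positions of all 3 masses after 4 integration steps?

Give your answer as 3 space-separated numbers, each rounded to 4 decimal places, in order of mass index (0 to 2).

Answer: 4.7315 10.7052 16.9632

Derivation:
Step 0: x=[4.0000 11.0000 17.0000] v=[0.0000 0.0000 1.0000]
Step 1: x=[4.0800 10.9600 17.0600] v=[0.8000 -0.4000 0.6000]
Step 2: x=[4.2352 10.8888 17.0760] v=[1.5520 -0.7120 0.1600]
Step 3: x=[4.4565 10.7989 17.0445] v=[2.2134 -0.8986 -0.3149]
Step 4: x=[4.7315 10.7052 16.9632] v=[2.7504 -0.9373 -0.8131]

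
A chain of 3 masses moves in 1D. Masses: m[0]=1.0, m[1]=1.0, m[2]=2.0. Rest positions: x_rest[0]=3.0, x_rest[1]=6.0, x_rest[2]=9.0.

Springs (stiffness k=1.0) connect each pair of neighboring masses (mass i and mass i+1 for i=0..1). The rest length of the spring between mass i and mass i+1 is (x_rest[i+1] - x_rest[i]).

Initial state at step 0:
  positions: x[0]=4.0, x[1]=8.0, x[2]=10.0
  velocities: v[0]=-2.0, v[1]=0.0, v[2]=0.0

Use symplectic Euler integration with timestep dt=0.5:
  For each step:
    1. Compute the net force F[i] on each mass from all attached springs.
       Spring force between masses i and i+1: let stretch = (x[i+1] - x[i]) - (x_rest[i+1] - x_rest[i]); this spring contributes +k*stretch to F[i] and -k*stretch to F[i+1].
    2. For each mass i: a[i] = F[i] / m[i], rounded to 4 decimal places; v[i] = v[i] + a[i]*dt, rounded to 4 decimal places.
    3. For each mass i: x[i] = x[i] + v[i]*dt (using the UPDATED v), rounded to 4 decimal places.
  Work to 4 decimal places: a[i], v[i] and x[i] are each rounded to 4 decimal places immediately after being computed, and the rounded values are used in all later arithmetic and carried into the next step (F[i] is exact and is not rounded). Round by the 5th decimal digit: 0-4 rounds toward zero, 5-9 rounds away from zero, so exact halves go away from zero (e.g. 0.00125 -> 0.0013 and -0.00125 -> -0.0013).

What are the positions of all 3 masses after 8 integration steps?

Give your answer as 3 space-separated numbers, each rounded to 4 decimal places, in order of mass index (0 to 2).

Step 0: x=[4.0000 8.0000 10.0000] v=[-2.0000 0.0000 0.0000]
Step 1: x=[3.2500 7.5000 10.1250] v=[-1.5000 -1.0000 0.2500]
Step 2: x=[2.8125 6.5938 10.2969] v=[-0.8750 -1.8125 0.3438]
Step 3: x=[2.5703 5.6680 10.3809] v=[-0.4844 -1.8516 0.1680]
Step 4: x=[2.3525 5.1460 10.2508] v=[-0.4356 -1.0440 -0.2603]
Step 5: x=[2.0831 5.2019 9.8576] v=[-0.5389 0.1117 -0.7865]
Step 6: x=[1.8434 5.6420 9.2574] v=[-0.4795 0.8802 -1.2005]
Step 7: x=[1.8033 6.0363 8.5802] v=[-0.0802 0.7886 -1.3544]
Step 8: x=[2.0715 6.0083 7.9600] v=[0.5363 -0.0560 -1.2404]

Answer: 2.0715 6.0083 7.9600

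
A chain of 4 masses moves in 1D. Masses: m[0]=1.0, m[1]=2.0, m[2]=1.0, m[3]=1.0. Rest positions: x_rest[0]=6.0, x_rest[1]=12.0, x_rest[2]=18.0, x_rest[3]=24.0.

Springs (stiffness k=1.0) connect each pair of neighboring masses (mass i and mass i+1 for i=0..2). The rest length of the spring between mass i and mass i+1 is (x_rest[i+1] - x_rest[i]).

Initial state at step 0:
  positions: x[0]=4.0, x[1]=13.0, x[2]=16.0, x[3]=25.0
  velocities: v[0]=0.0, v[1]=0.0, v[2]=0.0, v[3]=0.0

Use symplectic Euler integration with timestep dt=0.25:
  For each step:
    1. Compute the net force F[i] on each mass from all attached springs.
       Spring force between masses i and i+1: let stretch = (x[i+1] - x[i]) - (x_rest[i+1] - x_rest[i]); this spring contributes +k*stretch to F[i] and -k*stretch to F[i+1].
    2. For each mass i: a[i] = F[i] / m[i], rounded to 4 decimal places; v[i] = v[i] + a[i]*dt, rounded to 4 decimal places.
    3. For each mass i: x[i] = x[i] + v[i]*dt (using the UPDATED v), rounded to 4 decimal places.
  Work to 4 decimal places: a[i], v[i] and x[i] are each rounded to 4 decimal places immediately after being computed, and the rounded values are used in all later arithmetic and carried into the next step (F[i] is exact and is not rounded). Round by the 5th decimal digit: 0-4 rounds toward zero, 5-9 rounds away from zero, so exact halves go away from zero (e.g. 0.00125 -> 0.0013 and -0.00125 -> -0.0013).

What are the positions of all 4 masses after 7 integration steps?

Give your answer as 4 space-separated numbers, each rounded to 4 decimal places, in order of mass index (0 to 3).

Answer: 6.9112 10.5650 19.9773 22.9815

Derivation:
Step 0: x=[4.0000 13.0000 16.0000 25.0000] v=[0.0000 0.0000 0.0000 0.0000]
Step 1: x=[4.1875 12.8125 16.3750 24.8125] v=[0.7500 -0.7500 1.5000 -0.7500]
Step 2: x=[4.5391 12.4668 17.0547 24.4727] v=[1.4063 -1.3828 2.7188 -1.3594]
Step 3: x=[5.0112 12.0167 17.9113 24.0442] v=[1.8882 -1.8003 3.4263 -1.7139]
Step 4: x=[5.5461 11.5319 18.7828 23.6074] v=[2.1396 -1.9392 3.4859 -1.7471]
Step 5: x=[6.0801 11.0866 19.5026 23.2441] v=[2.1361 -1.7811 2.8793 -1.4533]
Step 6: x=[6.5520 10.7479 19.9303 23.0219] v=[1.8877 -1.3549 1.7107 -0.8887]
Step 7: x=[6.9112 10.5650 19.9773 22.9815] v=[1.4367 -0.7316 0.1880 -0.1616]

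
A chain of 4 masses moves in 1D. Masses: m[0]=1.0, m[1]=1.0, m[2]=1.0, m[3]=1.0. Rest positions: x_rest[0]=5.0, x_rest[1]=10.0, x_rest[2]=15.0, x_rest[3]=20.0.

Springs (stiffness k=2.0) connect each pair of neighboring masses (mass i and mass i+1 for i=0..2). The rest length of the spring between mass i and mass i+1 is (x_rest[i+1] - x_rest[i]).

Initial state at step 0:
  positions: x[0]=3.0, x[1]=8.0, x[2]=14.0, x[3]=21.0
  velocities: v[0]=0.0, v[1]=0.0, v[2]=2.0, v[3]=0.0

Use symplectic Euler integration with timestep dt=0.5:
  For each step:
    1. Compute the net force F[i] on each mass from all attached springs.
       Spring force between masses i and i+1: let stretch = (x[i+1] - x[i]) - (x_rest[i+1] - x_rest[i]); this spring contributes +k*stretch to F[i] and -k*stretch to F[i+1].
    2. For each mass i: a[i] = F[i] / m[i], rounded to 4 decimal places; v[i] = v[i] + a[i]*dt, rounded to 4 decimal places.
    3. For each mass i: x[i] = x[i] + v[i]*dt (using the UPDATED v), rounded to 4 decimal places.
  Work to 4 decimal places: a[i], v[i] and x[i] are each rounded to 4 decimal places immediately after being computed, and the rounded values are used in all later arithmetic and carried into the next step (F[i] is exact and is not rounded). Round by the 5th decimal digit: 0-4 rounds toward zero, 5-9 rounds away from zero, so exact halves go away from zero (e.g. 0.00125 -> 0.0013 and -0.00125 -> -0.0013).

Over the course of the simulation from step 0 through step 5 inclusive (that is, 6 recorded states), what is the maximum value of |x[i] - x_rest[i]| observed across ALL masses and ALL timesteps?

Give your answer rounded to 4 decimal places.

Answer: 2.5000

Derivation:
Step 0: x=[3.0000 8.0000 14.0000 21.0000] v=[0.0000 0.0000 2.0000 0.0000]
Step 1: x=[3.0000 8.5000 15.5000 20.0000] v=[0.0000 1.0000 3.0000 -2.0000]
Step 2: x=[3.2500 9.7500 15.7500 19.2500] v=[0.5000 2.5000 0.5000 -1.5000]
Step 3: x=[4.2500 10.7500 14.7500 19.2500] v=[2.0000 2.0000 -2.0000 0.0000]
Step 4: x=[6.0000 10.5000 14.0000 19.5000] v=[3.5000 -0.5000 -1.5000 0.5000]
Step 5: x=[7.5000 9.7500 14.2500 19.5000] v=[3.0000 -1.5000 0.5000 0.0000]
Max displacement = 2.5000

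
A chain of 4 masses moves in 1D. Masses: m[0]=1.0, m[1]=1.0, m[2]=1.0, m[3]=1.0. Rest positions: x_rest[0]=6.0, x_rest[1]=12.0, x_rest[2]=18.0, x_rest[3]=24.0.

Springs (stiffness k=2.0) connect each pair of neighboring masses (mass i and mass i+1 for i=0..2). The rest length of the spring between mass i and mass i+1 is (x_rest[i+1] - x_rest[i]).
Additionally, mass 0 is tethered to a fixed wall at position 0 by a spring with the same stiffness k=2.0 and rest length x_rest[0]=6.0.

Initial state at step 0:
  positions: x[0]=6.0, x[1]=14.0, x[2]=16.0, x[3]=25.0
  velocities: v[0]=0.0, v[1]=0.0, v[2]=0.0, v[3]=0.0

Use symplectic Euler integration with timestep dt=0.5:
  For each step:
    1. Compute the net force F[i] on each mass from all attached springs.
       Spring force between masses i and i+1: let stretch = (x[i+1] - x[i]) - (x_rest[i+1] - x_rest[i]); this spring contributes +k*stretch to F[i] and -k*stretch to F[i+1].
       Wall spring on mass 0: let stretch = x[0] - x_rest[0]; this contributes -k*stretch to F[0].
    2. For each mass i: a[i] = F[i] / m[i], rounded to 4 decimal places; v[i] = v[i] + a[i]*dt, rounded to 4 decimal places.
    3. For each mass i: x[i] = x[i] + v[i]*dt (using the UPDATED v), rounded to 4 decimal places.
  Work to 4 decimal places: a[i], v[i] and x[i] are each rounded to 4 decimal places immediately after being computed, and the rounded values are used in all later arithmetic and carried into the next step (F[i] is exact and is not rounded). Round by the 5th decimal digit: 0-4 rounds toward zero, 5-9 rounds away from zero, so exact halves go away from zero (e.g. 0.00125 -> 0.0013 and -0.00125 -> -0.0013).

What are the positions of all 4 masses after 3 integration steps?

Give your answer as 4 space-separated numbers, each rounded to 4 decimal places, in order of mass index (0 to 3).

Step 0: x=[6.0000 14.0000 16.0000 25.0000] v=[0.0000 0.0000 0.0000 0.0000]
Step 1: x=[7.0000 11.0000 19.5000 23.5000] v=[2.0000 -6.0000 7.0000 -3.0000]
Step 2: x=[6.5000 10.2500 20.7500 23.0000] v=[-1.0000 -1.5000 2.5000 -1.0000]
Step 3: x=[4.6250 12.8750 17.8750 24.3750] v=[-3.7500 5.2500 -5.7500 2.7500]

Answer: 4.6250 12.8750 17.8750 24.3750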